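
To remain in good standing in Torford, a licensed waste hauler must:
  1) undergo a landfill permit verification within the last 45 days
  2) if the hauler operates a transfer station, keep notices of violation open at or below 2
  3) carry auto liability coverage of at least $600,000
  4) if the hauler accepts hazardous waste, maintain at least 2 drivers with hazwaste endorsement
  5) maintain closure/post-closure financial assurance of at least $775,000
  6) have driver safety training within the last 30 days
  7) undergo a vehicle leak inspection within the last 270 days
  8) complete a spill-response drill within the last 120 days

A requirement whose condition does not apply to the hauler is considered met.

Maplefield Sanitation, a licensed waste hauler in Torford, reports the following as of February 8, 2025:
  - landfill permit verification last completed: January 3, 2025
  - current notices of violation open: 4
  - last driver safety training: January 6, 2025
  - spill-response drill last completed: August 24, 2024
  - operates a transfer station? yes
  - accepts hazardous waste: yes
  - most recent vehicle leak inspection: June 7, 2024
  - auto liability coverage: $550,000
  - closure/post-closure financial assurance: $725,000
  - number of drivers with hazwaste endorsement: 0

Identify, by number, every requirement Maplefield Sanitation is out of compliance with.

2, 3, 4, 5, 6, 8

1. landfill permit verification 36 days ago vs limit 45 → met
2. condition 'operates a transfer station' holds; notices of violation open 4 > 2 → not met
3. auto liability coverage $550,000 < $600,000 → not met
4. condition 'accepts hazardous waste' holds; drivers with hazwaste endorsement 0 < 2 → not met
5. closure/post-closure financial assurance $725,000 < $775,000 → not met
6. driver safety training 33 days ago vs limit 30 → not met
7. vehicle leak inspection 246 days ago vs limit 270 → met
8. spill-response drill 168 days ago vs limit 120 → not met
Not met: 2, 3, 4, 5, 6, 8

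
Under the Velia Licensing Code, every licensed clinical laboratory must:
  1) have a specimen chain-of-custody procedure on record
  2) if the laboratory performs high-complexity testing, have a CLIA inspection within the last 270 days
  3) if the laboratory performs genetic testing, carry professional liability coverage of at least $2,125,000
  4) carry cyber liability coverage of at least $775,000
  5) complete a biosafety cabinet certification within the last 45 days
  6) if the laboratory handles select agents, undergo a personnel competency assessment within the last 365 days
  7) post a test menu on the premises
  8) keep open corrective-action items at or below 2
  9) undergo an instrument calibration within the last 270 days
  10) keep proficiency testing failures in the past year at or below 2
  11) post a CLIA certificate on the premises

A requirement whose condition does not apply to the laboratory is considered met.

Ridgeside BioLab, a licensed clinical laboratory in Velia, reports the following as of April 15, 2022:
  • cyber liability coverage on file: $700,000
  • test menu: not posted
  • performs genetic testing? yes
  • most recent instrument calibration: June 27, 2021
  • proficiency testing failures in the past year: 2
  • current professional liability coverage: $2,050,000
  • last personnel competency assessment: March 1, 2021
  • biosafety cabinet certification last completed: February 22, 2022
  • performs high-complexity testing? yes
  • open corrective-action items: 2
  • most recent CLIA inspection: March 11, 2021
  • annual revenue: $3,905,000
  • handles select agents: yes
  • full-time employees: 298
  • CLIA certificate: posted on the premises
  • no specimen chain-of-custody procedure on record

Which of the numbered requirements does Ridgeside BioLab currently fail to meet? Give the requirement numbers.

1, 2, 3, 4, 5, 6, 7, 9

1. specimen chain-of-custody procedure absent → not met
2. condition 'performs high-complexity testing' holds; CLIA inspection 400 days ago vs limit 270 → not met
3. condition 'performs genetic testing' holds; professional liability coverage $2,050,000 < $2,125,000 → not met
4. cyber liability coverage $700,000 < $775,000 → not met
5. biosafety cabinet certification 52 days ago vs limit 45 → not met
6. condition 'handles select agents' holds; personnel competency assessment 410 days ago vs limit 365 → not met
7. test menu absent → not met
8. open corrective-action items 2 ≤ 2 → met
9. instrument calibration 292 days ago vs limit 270 → not met
10. proficiency testing failures in the past year 2 ≤ 2 → met
11. CLIA certificate present → met
Not met: 1, 2, 3, 4, 5, 6, 7, 9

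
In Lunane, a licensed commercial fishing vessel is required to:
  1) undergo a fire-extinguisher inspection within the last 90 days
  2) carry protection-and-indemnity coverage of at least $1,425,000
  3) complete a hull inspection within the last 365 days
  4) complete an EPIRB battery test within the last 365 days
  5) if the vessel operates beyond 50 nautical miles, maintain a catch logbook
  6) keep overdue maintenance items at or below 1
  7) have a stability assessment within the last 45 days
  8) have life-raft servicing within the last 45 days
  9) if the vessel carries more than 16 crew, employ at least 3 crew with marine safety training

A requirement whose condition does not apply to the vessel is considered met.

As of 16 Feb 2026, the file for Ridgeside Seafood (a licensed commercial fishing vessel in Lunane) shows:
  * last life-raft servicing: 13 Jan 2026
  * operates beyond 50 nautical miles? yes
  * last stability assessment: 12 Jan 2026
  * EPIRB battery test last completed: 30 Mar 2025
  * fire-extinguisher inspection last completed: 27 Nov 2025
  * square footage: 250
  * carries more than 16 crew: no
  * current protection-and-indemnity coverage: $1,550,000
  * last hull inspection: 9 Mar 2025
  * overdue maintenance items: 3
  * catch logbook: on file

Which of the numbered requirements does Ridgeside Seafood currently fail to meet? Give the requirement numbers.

1. fire-extinguisher inspection 81 days ago vs limit 90 → met
2. protection-and-indemnity coverage $1,550,000 ≥ $1,425,000 → met
3. hull inspection 344 days ago vs limit 365 → met
4. EPIRB battery test 323 days ago vs limit 365 → met
5. condition 'operates beyond 50 nautical miles' holds; catch logbook present → met
6. overdue maintenance items 3 > 1 → not met
7. stability assessment 35 days ago vs limit 45 → met
8. life-raft servicing 34 days ago vs limit 45 → met
9. condition 'carries more than 16 crew' does not hold → requirement n/a → met
Not met: 6

6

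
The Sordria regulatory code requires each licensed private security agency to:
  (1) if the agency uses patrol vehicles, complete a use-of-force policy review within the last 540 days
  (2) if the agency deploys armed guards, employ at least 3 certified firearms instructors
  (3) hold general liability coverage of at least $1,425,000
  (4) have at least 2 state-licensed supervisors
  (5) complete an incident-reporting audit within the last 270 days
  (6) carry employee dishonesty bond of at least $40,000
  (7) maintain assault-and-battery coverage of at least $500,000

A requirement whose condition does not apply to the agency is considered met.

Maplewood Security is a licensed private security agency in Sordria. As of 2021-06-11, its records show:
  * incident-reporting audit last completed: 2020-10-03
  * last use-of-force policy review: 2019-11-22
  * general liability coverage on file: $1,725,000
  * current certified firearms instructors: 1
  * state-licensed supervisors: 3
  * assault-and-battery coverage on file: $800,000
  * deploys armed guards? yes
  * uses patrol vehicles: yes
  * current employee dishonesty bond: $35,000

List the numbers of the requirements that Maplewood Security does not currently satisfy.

1, 2, 6

1. condition 'uses patrol vehicles' holds; use-of-force policy review 567 days ago vs limit 540 → not met
2. condition 'deploys armed guards' holds; certified firearms instructors 1 < 3 → not met
3. general liability coverage $1,725,000 ≥ $1,425,000 → met
4. state-licensed supervisors 3 ≥ 2 → met
5. incident-reporting audit 251 days ago vs limit 270 → met
6. employee dishonesty bond $35,000 < $40,000 → not met
7. assault-and-battery coverage $800,000 ≥ $500,000 → met
Not met: 1, 2, 6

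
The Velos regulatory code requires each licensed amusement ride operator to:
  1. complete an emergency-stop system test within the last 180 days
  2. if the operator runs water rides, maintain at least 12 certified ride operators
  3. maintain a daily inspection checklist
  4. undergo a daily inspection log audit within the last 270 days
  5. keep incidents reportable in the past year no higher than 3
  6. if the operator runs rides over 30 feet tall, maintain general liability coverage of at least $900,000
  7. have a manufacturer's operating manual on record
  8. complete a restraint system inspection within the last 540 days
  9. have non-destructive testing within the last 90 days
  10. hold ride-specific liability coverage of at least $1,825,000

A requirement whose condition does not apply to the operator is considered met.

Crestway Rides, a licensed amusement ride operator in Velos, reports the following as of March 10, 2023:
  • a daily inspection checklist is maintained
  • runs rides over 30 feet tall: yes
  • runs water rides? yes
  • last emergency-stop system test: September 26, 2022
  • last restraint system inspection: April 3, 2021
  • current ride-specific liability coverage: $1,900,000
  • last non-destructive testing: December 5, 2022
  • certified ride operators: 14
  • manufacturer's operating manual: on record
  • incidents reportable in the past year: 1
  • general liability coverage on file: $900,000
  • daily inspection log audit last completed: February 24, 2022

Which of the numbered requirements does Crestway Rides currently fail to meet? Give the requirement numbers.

4, 8, 9

1. emergency-stop system test 165 days ago vs limit 180 → met
2. condition 'runs water rides' holds; certified ride operators 14 ≥ 12 → met
3. daily inspection checklist present → met
4. daily inspection log audit 379 days ago vs limit 270 → not met
5. incidents reportable in the past year 1 ≤ 3 → met
6. condition 'runs rides over 30 feet tall' holds; general liability coverage $900,000 ≥ $900,000 → met
7. manufacturer's operating manual present → met
8. restraint system inspection 706 days ago vs limit 540 → not met
9. non-destructive testing 95 days ago vs limit 90 → not met
10. ride-specific liability coverage $1,900,000 ≥ $1,825,000 → met
Not met: 4, 8, 9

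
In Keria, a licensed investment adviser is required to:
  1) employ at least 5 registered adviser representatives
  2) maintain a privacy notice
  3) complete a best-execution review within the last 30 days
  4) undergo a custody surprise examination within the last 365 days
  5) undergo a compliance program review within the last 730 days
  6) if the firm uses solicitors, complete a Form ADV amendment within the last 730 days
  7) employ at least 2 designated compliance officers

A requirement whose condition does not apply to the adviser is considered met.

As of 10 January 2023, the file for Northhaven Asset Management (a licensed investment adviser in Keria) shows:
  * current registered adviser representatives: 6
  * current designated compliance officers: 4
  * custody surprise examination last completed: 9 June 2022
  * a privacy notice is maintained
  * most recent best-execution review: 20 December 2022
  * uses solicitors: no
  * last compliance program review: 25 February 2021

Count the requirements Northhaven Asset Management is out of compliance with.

1. registered adviser representatives 6 ≥ 5 → met
2. privacy notice present → met
3. best-execution review 21 days ago vs limit 30 → met
4. custody surprise examination 215 days ago vs limit 365 → met
5. compliance program review 684 days ago vs limit 730 → met
6. condition 'uses solicitors' does not hold → requirement n/a → met
7. designated compliance officers 4 ≥ 2 → met
Not met: 0 of 7

0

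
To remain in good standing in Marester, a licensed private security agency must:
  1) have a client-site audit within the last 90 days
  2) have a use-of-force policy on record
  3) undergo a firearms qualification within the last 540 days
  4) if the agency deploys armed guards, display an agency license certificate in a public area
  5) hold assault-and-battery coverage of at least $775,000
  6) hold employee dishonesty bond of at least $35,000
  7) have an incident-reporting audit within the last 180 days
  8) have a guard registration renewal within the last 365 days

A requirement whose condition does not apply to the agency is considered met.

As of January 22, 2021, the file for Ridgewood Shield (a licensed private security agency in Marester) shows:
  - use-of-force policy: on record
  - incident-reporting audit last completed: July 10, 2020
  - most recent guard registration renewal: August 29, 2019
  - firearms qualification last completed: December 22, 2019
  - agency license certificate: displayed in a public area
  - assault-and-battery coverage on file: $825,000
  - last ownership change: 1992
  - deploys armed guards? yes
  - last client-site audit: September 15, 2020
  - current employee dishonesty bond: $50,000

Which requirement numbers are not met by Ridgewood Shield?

1. client-site audit 129 days ago vs limit 90 → not met
2. use-of-force policy present → met
3. firearms qualification 397 days ago vs limit 540 → met
4. condition 'deploys armed guards' holds; agency license certificate present → met
5. assault-and-battery coverage $825,000 ≥ $775,000 → met
6. employee dishonesty bond $50,000 ≥ $35,000 → met
7. incident-reporting audit 196 days ago vs limit 180 → not met
8. guard registration renewal 512 days ago vs limit 365 → not met
Not met: 1, 7, 8

1, 7, 8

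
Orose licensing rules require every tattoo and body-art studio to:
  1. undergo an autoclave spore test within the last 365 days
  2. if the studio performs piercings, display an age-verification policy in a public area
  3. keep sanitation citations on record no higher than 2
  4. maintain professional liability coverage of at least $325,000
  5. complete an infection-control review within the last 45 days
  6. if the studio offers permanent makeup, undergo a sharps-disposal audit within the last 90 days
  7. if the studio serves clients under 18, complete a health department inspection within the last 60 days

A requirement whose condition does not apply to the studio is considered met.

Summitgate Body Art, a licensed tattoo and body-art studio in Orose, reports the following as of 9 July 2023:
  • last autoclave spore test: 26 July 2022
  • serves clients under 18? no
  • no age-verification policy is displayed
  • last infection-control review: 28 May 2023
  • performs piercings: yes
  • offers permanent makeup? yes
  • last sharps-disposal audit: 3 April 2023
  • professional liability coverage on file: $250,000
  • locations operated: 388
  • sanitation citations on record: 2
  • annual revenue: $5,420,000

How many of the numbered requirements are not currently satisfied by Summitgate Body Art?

3

1. autoclave spore test 348 days ago vs limit 365 → met
2. condition 'performs piercings' holds; age-verification policy absent → not met
3. sanitation citations on record 2 ≤ 2 → met
4. professional liability coverage $250,000 < $325,000 → not met
5. infection-control review 42 days ago vs limit 45 → met
6. condition 'offers permanent makeup' holds; sharps-disposal audit 97 days ago vs limit 90 → not met
7. condition 'serves clients under 18' does not hold → requirement n/a → met
Not met: 3 of 7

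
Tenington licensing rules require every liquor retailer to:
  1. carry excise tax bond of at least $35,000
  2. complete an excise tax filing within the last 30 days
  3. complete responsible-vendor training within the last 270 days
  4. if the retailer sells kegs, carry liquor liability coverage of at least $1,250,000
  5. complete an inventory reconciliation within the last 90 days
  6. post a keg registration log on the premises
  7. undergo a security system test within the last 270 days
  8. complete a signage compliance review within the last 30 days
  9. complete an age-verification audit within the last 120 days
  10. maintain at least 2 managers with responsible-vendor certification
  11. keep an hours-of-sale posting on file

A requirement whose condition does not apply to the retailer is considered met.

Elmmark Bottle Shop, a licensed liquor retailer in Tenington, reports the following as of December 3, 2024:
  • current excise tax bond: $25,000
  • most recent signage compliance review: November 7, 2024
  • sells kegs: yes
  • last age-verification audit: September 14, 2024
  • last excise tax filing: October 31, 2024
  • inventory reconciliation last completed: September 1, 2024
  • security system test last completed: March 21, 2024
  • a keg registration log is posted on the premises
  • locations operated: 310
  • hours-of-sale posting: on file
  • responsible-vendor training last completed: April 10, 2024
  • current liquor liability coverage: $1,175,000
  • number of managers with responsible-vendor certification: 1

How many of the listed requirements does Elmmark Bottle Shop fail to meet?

5

1. excise tax bond $25,000 < $35,000 → not met
2. excise tax filing 33 days ago vs limit 30 → not met
3. responsible-vendor training 237 days ago vs limit 270 → met
4. condition 'sells kegs' holds; liquor liability coverage $1,175,000 < $1,250,000 → not met
5. inventory reconciliation 93 days ago vs limit 90 → not met
6. keg registration log present → met
7. security system test 257 days ago vs limit 270 → met
8. signage compliance review 26 days ago vs limit 30 → met
9. age-verification audit 80 days ago vs limit 120 → met
10. managers with responsible-vendor certification 1 < 2 → not met
11. hours-of-sale posting present → met
Not met: 5 of 11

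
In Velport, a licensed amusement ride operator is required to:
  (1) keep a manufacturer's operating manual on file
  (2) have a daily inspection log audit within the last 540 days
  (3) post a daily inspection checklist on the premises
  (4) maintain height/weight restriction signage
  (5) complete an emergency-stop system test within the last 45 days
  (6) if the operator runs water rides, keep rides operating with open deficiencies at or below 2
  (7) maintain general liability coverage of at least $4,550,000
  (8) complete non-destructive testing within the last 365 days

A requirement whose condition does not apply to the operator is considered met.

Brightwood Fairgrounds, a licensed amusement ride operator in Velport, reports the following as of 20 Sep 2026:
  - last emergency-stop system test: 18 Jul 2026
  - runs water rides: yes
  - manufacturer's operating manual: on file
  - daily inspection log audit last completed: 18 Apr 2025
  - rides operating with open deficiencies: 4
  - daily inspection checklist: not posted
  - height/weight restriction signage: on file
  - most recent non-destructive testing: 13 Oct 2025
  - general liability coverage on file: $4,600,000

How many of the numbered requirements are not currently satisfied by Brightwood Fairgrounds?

3

1. manufacturer's operating manual present → met
2. daily inspection log audit 520 days ago vs limit 540 → met
3. daily inspection checklist absent → not met
4. height/weight restriction signage present → met
5. emergency-stop system test 64 days ago vs limit 45 → not met
6. condition 'runs water rides' holds; rides operating with open deficiencies 4 > 2 → not met
7. general liability coverage $4,600,000 ≥ $4,550,000 → met
8. non-destructive testing 342 days ago vs limit 365 → met
Not met: 3 of 8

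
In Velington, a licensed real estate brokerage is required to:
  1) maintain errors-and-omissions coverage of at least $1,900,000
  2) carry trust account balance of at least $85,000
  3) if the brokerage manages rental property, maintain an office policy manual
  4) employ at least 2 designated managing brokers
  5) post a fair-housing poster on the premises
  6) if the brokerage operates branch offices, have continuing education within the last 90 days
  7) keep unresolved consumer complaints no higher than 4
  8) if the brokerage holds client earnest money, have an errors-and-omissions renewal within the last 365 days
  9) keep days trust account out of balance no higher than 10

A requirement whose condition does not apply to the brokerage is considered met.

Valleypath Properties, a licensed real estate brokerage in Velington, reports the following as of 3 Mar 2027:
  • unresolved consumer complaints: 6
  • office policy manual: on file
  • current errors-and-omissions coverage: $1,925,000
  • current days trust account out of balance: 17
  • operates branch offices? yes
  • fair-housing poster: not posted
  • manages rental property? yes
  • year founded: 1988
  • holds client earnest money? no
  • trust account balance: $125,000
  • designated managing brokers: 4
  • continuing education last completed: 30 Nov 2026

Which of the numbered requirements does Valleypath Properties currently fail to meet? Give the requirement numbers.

5, 6, 7, 9

1. errors-and-omissions coverage $1,925,000 ≥ $1,900,000 → met
2. trust account balance $125,000 ≥ $85,000 → met
3. condition 'manages rental property' holds; office policy manual present → met
4. designated managing brokers 4 ≥ 2 → met
5. fair-housing poster absent → not met
6. condition 'operates branch offices' holds; continuing education 93 days ago vs limit 90 → not met
7. unresolved consumer complaints 6 > 4 → not met
8. condition 'holds client earnest money' does not hold → requirement n/a → met
9. days trust account out of balance 17 > 10 → not met
Not met: 5, 6, 7, 9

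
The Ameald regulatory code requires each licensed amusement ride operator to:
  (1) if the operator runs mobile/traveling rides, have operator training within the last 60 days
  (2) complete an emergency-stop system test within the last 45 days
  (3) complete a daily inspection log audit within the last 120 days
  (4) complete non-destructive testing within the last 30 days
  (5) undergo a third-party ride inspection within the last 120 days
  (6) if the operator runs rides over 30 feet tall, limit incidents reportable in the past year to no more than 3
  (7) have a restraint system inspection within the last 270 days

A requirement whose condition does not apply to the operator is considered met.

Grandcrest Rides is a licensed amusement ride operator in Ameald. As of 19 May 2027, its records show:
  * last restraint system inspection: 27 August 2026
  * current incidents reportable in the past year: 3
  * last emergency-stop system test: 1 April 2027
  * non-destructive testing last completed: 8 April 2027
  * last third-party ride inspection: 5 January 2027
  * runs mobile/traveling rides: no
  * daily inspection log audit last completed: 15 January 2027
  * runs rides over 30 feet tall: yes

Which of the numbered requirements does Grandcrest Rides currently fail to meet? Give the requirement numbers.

2, 3, 4, 5

1. condition 'runs mobile/traveling rides' does not hold → requirement n/a → met
2. emergency-stop system test 48 days ago vs limit 45 → not met
3. daily inspection log audit 124 days ago vs limit 120 → not met
4. non-destructive testing 41 days ago vs limit 30 → not met
5. third-party ride inspection 134 days ago vs limit 120 → not met
6. condition 'runs rides over 30 feet tall' holds; incidents reportable in the past year 3 ≤ 3 → met
7. restraint system inspection 265 days ago vs limit 270 → met
Not met: 2, 3, 4, 5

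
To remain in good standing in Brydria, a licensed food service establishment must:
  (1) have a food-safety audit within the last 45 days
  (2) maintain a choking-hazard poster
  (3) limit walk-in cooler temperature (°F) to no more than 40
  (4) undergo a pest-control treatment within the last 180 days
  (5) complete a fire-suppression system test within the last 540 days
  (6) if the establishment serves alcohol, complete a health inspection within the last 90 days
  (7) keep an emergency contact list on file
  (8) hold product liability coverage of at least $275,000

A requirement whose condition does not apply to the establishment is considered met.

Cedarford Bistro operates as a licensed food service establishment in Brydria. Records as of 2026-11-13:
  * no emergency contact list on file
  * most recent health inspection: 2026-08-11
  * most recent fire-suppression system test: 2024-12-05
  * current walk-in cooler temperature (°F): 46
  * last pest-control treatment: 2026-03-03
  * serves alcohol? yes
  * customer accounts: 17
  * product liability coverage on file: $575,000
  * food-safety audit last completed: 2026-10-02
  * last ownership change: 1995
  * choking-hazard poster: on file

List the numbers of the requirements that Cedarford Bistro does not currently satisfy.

3, 4, 5, 6, 7

1. food-safety audit 42 days ago vs limit 45 → met
2. choking-hazard poster present → met
3. walk-in cooler temperature (°F) 46 > 40 → not met
4. pest-control treatment 255 days ago vs limit 180 → not met
5. fire-suppression system test 708 days ago vs limit 540 → not met
6. condition 'serves alcohol' holds; health inspection 94 days ago vs limit 90 → not met
7. emergency contact list absent → not met
8. product liability coverage $575,000 ≥ $275,000 → met
Not met: 3, 4, 5, 6, 7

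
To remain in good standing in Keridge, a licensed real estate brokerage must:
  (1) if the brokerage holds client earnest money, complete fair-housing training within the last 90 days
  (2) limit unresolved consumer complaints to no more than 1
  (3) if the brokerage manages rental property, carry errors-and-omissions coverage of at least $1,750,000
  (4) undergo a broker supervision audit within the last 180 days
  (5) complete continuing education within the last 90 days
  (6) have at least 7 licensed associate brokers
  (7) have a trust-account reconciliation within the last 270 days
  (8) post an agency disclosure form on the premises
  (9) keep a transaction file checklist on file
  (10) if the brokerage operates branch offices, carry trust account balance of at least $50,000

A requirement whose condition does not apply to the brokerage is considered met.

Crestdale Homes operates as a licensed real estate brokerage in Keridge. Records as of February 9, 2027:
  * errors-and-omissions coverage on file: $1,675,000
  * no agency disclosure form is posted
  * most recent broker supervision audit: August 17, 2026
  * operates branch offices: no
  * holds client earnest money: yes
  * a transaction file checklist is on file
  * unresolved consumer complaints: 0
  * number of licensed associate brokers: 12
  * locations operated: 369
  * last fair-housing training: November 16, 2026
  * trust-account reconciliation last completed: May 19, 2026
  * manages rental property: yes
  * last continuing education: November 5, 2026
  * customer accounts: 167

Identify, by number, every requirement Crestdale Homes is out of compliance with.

3, 5, 8

1. condition 'holds client earnest money' holds; fair-housing training 85 days ago vs limit 90 → met
2. unresolved consumer complaints 0 ≤ 1 → met
3. condition 'manages rental property' holds; errors-and-omissions coverage $1,675,000 < $1,750,000 → not met
4. broker supervision audit 176 days ago vs limit 180 → met
5. continuing education 96 days ago vs limit 90 → not met
6. licensed associate brokers 12 ≥ 7 → met
7. trust-account reconciliation 266 days ago vs limit 270 → met
8. agency disclosure form absent → not met
9. transaction file checklist present → met
10. condition 'operates branch offices' does not hold → requirement n/a → met
Not met: 3, 5, 8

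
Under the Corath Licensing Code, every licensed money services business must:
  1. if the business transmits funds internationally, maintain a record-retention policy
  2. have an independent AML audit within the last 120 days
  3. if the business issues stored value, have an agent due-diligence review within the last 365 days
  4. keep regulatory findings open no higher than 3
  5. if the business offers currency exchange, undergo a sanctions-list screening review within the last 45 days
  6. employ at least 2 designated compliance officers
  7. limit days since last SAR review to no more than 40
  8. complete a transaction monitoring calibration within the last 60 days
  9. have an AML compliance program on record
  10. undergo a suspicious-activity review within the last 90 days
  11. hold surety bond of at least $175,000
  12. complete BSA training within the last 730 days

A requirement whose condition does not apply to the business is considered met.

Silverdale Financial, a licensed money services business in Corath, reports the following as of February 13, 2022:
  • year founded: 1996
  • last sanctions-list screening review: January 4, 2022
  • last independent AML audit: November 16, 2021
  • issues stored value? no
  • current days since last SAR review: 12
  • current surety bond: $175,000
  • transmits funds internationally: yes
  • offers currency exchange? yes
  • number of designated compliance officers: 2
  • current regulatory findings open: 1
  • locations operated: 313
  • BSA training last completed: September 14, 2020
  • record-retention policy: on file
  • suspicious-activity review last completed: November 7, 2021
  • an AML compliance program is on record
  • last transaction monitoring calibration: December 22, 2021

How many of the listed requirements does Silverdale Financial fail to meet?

1. condition 'transmits funds internationally' holds; record-retention policy present → met
2. independent AML audit 89 days ago vs limit 120 → met
3. condition 'issues stored value' does not hold → requirement n/a → met
4. regulatory findings open 1 ≤ 3 → met
5. condition 'offers currency exchange' holds; sanctions-list screening review 40 days ago vs limit 45 → met
6. designated compliance officers 2 ≥ 2 → met
7. days since last SAR review 12 ≤ 40 → met
8. transaction monitoring calibration 53 days ago vs limit 60 → met
9. AML compliance program present → met
10. suspicious-activity review 98 days ago vs limit 90 → not met
11. surety bond $175,000 ≥ $175,000 → met
12. BSA training 517 days ago vs limit 730 → met
Not met: 1 of 12

1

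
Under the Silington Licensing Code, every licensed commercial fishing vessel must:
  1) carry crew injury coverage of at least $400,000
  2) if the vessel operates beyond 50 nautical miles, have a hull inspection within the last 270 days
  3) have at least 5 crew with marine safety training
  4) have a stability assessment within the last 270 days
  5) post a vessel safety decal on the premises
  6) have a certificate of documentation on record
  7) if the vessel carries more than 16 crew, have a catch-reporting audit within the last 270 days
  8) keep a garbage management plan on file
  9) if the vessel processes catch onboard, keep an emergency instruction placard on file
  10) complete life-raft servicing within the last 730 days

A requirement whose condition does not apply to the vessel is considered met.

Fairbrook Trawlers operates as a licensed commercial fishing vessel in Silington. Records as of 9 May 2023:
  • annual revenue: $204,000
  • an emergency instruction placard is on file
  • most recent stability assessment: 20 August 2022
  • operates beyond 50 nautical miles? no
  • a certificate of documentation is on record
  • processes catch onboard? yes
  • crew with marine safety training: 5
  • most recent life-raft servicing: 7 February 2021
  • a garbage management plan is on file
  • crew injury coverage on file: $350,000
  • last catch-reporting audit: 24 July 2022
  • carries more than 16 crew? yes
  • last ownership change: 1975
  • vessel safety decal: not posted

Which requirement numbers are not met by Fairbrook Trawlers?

1. crew injury coverage $350,000 < $400,000 → not met
2. condition 'operates beyond 50 nautical miles' does not hold → requirement n/a → met
3. crew with marine safety training 5 ≥ 5 → met
4. stability assessment 262 days ago vs limit 270 → met
5. vessel safety decal absent → not met
6. certificate of documentation present → met
7. condition 'carries more than 16 crew' holds; catch-reporting audit 289 days ago vs limit 270 → not met
8. garbage management plan present → met
9. condition 'processes catch onboard' holds; emergency instruction placard present → met
10. life-raft servicing 821 days ago vs limit 730 → not met
Not met: 1, 5, 7, 10

1, 5, 7, 10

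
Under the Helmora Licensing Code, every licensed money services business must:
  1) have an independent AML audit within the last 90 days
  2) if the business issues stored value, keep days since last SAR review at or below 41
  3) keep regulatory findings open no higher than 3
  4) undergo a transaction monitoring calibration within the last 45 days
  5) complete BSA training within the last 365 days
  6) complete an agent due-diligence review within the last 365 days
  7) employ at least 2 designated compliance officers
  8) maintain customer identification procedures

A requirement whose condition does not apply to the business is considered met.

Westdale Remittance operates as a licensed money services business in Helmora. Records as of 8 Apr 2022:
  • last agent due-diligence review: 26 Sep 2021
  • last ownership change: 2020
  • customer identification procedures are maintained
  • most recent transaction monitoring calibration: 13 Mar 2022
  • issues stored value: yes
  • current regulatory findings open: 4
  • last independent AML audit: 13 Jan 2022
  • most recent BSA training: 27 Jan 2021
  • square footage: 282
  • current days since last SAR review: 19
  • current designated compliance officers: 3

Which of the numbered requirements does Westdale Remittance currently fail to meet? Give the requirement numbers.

1. independent AML audit 85 days ago vs limit 90 → met
2. condition 'issues stored value' holds; days since last SAR review 19 ≤ 41 → met
3. regulatory findings open 4 > 3 → not met
4. transaction monitoring calibration 26 days ago vs limit 45 → met
5. BSA training 436 days ago vs limit 365 → not met
6. agent due-diligence review 194 days ago vs limit 365 → met
7. designated compliance officers 3 ≥ 2 → met
8. customer identification procedures present → met
Not met: 3, 5

3, 5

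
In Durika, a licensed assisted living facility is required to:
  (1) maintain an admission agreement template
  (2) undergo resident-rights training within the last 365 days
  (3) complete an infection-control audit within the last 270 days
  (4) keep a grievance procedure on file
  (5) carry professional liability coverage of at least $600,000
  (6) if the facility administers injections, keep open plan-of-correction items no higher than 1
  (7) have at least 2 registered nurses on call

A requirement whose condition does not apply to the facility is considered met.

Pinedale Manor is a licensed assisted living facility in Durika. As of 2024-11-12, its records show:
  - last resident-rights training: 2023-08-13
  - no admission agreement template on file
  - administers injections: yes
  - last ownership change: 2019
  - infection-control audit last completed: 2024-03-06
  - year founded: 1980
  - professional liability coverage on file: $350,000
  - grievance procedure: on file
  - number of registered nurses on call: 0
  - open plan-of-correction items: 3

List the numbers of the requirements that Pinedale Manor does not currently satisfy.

1. admission agreement template absent → not met
2. resident-rights training 457 days ago vs limit 365 → not met
3. infection-control audit 251 days ago vs limit 270 → met
4. grievance procedure present → met
5. professional liability coverage $350,000 < $600,000 → not met
6. condition 'administers injections' holds; open plan-of-correction items 3 > 1 → not met
7. registered nurses on call 0 < 2 → not met
Not met: 1, 2, 5, 6, 7

1, 2, 5, 6, 7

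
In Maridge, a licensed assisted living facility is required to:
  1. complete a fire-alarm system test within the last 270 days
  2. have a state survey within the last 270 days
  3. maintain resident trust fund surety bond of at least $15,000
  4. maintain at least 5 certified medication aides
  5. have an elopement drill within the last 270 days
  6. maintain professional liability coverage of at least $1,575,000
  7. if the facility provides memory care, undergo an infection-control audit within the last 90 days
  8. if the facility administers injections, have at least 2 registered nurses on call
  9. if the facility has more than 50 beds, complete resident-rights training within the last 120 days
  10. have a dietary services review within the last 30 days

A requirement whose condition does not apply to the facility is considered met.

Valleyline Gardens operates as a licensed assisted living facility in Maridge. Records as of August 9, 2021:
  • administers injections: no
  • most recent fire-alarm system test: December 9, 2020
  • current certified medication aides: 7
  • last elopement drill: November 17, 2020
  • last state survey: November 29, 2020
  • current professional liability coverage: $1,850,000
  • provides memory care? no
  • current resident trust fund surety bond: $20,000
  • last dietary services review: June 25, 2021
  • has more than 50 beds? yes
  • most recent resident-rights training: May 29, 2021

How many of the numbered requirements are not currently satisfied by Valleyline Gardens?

1. fire-alarm system test 243 days ago vs limit 270 → met
2. state survey 253 days ago vs limit 270 → met
3. resident trust fund surety bond $20,000 ≥ $15,000 → met
4. certified medication aides 7 ≥ 5 → met
5. elopement drill 265 days ago vs limit 270 → met
6. professional liability coverage $1,850,000 ≥ $1,575,000 → met
7. condition 'provides memory care' does not hold → requirement n/a → met
8. condition 'administers injections' does not hold → requirement n/a → met
9. condition 'has more than 50 beds' holds; resident-rights training 72 days ago vs limit 120 → met
10. dietary services review 45 days ago vs limit 30 → not met
Not met: 1 of 10

1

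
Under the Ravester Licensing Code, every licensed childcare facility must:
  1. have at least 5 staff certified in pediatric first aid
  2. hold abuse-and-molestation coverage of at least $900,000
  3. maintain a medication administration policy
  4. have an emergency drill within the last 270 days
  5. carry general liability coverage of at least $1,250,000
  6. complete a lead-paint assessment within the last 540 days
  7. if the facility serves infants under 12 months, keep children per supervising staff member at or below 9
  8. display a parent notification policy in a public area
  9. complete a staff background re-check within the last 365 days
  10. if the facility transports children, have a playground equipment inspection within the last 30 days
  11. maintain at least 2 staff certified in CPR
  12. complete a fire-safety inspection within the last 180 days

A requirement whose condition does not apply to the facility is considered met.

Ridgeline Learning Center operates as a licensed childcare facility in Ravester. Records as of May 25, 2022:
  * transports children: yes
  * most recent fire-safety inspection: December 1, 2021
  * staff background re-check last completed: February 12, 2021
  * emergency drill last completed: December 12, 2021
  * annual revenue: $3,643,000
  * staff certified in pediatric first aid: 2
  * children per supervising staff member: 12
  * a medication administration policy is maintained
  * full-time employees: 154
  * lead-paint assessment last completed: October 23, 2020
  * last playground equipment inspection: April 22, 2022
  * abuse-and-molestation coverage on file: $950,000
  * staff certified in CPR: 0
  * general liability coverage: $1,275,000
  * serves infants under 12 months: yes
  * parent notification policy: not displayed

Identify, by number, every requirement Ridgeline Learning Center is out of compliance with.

1. staff certified in pediatric first aid 2 < 5 → not met
2. abuse-and-molestation coverage $950,000 ≥ $900,000 → met
3. medication administration policy present → met
4. emergency drill 164 days ago vs limit 270 → met
5. general liability coverage $1,275,000 ≥ $1,250,000 → met
6. lead-paint assessment 579 days ago vs limit 540 → not met
7. condition 'serves infants under 12 months' holds; children per supervising staff member 12 > 9 → not met
8. parent notification policy absent → not met
9. staff background re-check 467 days ago vs limit 365 → not met
10. condition 'transports children' holds; playground equipment inspection 33 days ago vs limit 30 → not met
11. staff certified in CPR 0 < 2 → not met
12. fire-safety inspection 175 days ago vs limit 180 → met
Not met: 1, 6, 7, 8, 9, 10, 11

1, 6, 7, 8, 9, 10, 11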